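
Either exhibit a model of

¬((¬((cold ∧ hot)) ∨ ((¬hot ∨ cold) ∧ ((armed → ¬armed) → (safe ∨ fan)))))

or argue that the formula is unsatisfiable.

safe=F, hot=T, armed=F, fan=F, cold=T

  ¬((¬((cold ∧ hot)) ∨ ((¬hot ∨ cold) ∧ ((armed → ¬armed) → (safe ∨ fan))))) = True
    ¬((cold ∧ hot)) ∨ ((¬hot ∨ cold) ∧ ((armed → ¬armed) → (safe ∨ fan))) = False
      ¬((cold ∧ hot)) = False
        cold ∧ hot = True
      (¬hot ∨ cold) ∧ ((armed → ¬armed) → (safe ∨ fan)) = False
        ¬hot ∨ cold = True
          ¬hot = False
        (armed → ¬armed) → (safe ∨ fan) = False
          armed → ¬armed = True
            ¬armed = True
          safe ∨ fan = False
The formula evaluates to True.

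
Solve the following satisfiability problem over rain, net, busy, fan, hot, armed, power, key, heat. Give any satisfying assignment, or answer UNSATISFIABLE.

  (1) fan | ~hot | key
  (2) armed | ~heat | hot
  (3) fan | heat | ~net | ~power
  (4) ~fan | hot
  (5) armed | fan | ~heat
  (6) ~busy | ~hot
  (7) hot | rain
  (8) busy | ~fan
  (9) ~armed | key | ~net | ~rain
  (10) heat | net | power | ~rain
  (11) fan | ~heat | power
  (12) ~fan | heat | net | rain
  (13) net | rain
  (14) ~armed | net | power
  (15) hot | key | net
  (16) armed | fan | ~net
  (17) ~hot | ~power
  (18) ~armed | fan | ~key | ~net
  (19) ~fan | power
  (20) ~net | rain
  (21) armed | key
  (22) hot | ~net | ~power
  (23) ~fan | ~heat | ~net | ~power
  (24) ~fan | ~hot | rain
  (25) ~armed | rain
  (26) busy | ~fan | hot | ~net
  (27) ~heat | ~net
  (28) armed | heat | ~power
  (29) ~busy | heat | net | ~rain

Set rain = True.
Set net = False.
Set busy = False.
  then (busy | ~fan) forces fan = False.
Try hot = True:
  (fan | ~hot | key) forces key = True.
  (~hot | ~power) forces power = False.
  (heat | net | power | ~rain) forces heat = True.
  clause (fan | ~heat | power) is falsified — backtrack.
So hot = False.
  then (hot | key | net) forces key = True.
Set armed = True.
  then (~armed | net | power) forces power = True.
Set heat = False.
All clauses satisfied.

rain=T, net=F, busy=F, fan=F, hot=F, armed=T, power=T, key=T, heat=F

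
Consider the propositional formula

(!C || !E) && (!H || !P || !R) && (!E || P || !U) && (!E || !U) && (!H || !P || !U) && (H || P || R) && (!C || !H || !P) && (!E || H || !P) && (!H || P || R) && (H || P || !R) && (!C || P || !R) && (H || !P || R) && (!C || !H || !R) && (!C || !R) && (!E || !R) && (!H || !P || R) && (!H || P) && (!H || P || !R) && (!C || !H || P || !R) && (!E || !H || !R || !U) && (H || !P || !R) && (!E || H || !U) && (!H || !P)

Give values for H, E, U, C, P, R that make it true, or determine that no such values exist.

Case P = True:
  (!H || !P) forces H = False.
  (!E || H || !P) forces E = False.
  (H || !P || R) forces R = True.
  Clause (H || !P || !R) is falsified — contradiction.
Case P = False:
  (!H || P) forces H = False.
  (H || P || R) forces R = True.
  Clause (H || P || !R) is falsified — contradiction.
Both cases fail, so the formula is unsatisfiable.

Unsatisfiable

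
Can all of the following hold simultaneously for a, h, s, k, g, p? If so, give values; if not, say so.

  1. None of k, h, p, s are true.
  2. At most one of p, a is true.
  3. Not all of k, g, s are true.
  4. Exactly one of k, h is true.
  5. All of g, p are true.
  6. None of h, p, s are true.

Case p = True:
  Constraint (1) is violated (p=T) — contradiction.
Case p = False:
  Constraint (5) is violated (p=F) — contradiction.
Both cases fail — unsatisfiable.

No satisfying assignment exists.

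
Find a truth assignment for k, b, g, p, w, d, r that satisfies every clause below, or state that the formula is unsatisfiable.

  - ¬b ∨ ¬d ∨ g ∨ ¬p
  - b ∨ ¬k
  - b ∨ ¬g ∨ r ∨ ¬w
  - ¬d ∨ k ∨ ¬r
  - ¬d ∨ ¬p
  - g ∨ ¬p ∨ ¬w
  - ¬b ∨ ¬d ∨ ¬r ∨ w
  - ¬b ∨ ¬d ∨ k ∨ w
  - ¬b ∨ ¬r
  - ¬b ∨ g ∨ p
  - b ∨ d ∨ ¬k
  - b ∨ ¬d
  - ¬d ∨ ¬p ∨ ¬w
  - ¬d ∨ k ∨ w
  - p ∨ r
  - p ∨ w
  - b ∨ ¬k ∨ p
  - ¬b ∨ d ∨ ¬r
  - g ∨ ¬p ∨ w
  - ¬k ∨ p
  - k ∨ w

k = False, b = True, g = True, p = True, w = True, d = False, r = False

Set k = False.
  then (k ∨ w) forces w = True.
Set b = True.
  then (¬b ∨ ¬r) forces r = False.
  then (p ∨ r) forces p = True.
  then (¬d ∨ ¬p) forces d = False.
  then (g ∨ ¬p ∨ ¬w) forces g = True.
All clauses satisfied.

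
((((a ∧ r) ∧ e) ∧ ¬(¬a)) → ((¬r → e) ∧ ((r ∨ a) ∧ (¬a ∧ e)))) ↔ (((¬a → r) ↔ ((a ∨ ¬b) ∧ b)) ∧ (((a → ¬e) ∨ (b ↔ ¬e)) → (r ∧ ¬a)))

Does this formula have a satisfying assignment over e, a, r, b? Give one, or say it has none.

e = True, a = True, r = False, b = True

  ((((a ∧ r) ∧ e) ∧ ¬(¬a)) → ((¬r → e) ∧ ((r ∨ a) ∧ (¬a ∧ e)))) ↔ (((¬a → r) ↔ ((a ∨ ¬b) ∧ b)) ∧ (((a → ¬e) ∨ (b ↔ ¬e)) → (r ∧ ¬a))) = True
    (((a ∧ r) ∧ e) ∧ ¬(¬a)) → ((¬r → e) ∧ ((r ∨ a) ∧ (¬a ∧ e))) = True
      ((a ∧ r) ∧ e) ∧ ¬(¬a) = False
        (a ∧ r) ∧ e = False
          a ∧ r = False
        ¬(¬a) = True
          ¬a = False
      (¬r → e) ∧ ((r ∨ a) ∧ (¬a ∧ e)) = False
        ¬r → e = True
          ¬r = True
        (r ∨ a) ∧ (¬a ∧ e) = False
          r ∨ a = True
          ¬a ∧ e = False
            ¬a = False
    ((¬a → r) ↔ ((a ∨ ¬b) ∧ b)) ∧ (((a → ¬e) ∨ (b ↔ ¬e)) → (r ∧ ¬a)) = True
      (¬a → r) ↔ ((a ∨ ¬b) ∧ b) = True
        ¬a → r = True
          ¬a = False
        (a ∨ ¬b) ∧ b = True
          a ∨ ¬b = True
            ¬b = False
      ((a → ¬e) ∨ (b ↔ ¬e)) → (r ∧ ¬a) = True
        (a → ¬e) ∨ (b ↔ ¬e) = False
          a → ¬e = False
            ¬e = False
          b ↔ ¬e = False
            ¬e = False
        r ∧ ¬a = False
          ¬a = False
The formula evaluates to True.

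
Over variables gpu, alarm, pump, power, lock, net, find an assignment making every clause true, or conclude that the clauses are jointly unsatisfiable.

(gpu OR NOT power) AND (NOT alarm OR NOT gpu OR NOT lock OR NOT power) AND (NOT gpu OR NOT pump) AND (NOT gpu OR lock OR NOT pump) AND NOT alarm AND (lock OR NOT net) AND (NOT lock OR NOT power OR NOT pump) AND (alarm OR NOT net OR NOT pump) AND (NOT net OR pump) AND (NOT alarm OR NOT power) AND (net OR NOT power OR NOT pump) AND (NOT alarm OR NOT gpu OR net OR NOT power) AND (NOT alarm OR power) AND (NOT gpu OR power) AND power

Unit clause (NOT alarm) forces alarm = False.
Unit clause (power) forces power = True.
In (gpu OR NOT power) only gpu is left, so gpu = True.
In (NOT gpu OR NOT pump) only NOT pump is left, so pump = False.
In (NOT net OR pump) only NOT net is left, so net = False.
Set lock = False.
All clauses satisfied.

gpu=T, alarm=F, pump=F, power=T, lock=F, net=F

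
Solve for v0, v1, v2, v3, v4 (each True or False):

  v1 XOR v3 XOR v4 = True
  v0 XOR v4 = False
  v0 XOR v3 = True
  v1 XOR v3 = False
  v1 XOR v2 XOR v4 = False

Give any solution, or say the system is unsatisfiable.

v0 = True; v1 = False; v2 = True; v3 = False; v4 = True

v1 XOR v3 XOR v4 = F XOR F XOR T = True ✓
v0 XOR v4 = T XOR T = False ✓
v0 XOR v3 = T XOR F = True ✓
v1 XOR v3 = F XOR F = False ✓
v1 XOR v2 XOR v4 = F XOR T XOR T = False ✓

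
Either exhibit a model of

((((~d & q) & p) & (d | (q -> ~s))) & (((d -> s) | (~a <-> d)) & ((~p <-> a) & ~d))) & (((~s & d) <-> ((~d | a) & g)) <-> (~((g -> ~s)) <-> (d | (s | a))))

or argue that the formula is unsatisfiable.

p = True; g = False; s = False; a = False; d = False; q = True

  (((~d & q) & p) & (d | (q -> ~s))) & (((d -> s) | (~a <-> d)) & ((~p <-> a) & ~d)) = True
    ((~d & q) & p) & (d | (q -> ~s)) = True
      (~d & q) & p = True
        ~d & q = True
          ~d = True
      d | (q -> ~s) = True
        q -> ~s = True
          ~s = True
    ((d -> s) | (~a <-> d)) & ((~p <-> a) & ~d) = True
      (d -> s) | (~a <-> d) = True
        d -> s = True
        ~a <-> d = False
          ~a = True
      (~p <-> a) & ~d = True
        ~p <-> a = True
          ~p = False
        ~d = True
  ((~s & d) <-> ((~d | a) & g)) <-> (~((g -> ~s)) <-> (d | (s | a))) = True
    (~s & d) <-> ((~d | a) & g) = True
      ~s & d = False
        ~s = True
      (~d | a) & g = False
        ~d | a = True
          ~d = True
    ~((g -> ~s)) <-> (d | (s | a)) = True
      ~((g -> ~s)) = False
        g -> ~s = True
          ~s = True
      d | (s | a) = False
        s | a = False
Both conjuncts True, so the formula holds.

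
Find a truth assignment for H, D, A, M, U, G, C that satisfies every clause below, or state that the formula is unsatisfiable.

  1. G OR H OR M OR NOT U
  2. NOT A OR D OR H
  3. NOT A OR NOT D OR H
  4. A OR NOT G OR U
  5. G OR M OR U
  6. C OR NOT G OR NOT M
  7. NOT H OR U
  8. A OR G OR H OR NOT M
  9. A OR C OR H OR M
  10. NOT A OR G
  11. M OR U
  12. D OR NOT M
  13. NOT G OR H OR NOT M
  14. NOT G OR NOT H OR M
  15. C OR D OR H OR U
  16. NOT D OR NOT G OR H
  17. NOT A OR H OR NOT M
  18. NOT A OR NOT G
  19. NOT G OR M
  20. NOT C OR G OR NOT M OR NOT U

H = True; D = False; A = False; M = False; U = True; G = False; C = True

Set H = True.
  then (NOT H OR U) forces U = True.
Set D = False.
  then (D OR NOT M) forces M = False.
  then (NOT G OR NOT H OR M) forces G = False.
  then (NOT A OR G) forces A = False.
Set C = True.
All clauses satisfied.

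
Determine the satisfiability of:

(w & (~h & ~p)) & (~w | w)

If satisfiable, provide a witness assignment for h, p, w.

h = False; p = False; w = True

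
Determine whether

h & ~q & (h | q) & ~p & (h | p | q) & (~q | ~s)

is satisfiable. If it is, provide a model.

Unit clause (h) forces h = True.
Unit clause (~q) forces q = False.
Unit clause (~p) forces p = False.
Set s = True.
Check each clause:
  (h): h holds.
  (~q): ~q holds.
  (h | q): h holds.
  (~p): ~p holds.
  (h | p | q): h holds.
  (~q | ~s): ~q holds.
All clauses satisfied.

h = True, q = False, s = True, p = False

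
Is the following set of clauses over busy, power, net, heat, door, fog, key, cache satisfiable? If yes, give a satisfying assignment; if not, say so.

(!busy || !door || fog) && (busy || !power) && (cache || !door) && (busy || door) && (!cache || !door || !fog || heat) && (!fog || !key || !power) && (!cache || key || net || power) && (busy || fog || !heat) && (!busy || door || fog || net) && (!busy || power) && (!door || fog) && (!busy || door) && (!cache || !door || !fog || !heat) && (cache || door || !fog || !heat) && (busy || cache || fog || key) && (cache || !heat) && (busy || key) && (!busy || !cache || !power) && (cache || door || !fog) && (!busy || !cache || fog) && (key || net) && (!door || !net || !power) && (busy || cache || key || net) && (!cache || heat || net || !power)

Unsatisfiable

Case door = True:
  (cache || !door) forces cache = True.
  (!door || fog) forces fog = True.
  (!cache || !door || !fog || heat) forces heat = True.
  Clause (!cache || !door || !fog || !heat) is falsified — contradiction.
Case door = False:
  (busy || door) forces busy = True.
  Clause (!busy || door) is falsified — contradiction.
Both cases fail, so the formula is unsatisfiable.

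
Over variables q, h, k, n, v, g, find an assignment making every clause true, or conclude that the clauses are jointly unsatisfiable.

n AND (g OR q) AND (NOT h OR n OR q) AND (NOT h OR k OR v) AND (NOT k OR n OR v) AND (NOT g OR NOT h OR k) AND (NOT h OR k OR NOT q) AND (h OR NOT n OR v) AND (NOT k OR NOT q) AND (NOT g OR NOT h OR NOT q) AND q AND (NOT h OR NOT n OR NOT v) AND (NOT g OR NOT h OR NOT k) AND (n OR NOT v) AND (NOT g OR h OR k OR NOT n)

q=T; h=F; k=F; n=T; v=T; g=F

Unit clause (n) forces n = True.
Unit clause (q) forces q = True.
In (NOT k OR NOT q) only NOT k is left, so k = False.
In (NOT h OR k OR NOT q) only NOT h is left, so h = False.
In (h OR NOT n OR v) only v is left, so v = True.
In (NOT g OR h OR k OR NOT n) only NOT g is left, so g = False.
All clauses satisfied.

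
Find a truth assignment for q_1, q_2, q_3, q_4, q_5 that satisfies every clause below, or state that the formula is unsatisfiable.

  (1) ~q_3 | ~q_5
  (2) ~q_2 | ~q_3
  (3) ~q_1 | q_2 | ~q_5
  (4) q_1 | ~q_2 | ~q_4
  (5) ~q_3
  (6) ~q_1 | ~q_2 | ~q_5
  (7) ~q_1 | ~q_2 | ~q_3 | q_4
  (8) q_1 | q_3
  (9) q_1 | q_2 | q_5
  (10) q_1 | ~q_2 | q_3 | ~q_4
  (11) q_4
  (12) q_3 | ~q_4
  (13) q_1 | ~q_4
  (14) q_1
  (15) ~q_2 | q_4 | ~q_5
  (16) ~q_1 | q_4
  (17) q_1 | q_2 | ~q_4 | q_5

Case q_4 = True:
  (~q_3) forces q_3 = False.
  Clause (q_3 | ~q_4) is falsified — contradiction.
Case q_4 = False:
  Clause (q_4) is falsified — contradiction.
Both cases fail, so the formula is unsatisfiable.

Unsatisfiable — no assignment works.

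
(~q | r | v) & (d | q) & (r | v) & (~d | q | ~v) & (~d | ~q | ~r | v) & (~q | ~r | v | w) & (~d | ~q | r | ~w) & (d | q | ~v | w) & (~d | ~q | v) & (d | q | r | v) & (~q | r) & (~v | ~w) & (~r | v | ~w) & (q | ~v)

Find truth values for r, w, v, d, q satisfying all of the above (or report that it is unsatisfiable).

Try r = False:
  (r | v) forces v = True.
  (~q | r) forces q = False.
  clause (q | ~v) is falsified — backtrack.
So r = True.
Try w = True:
  (~v | ~w) forces v = False.
  clause (~r | v | ~w) is falsified — backtrack.
So w = False.
Set v = False.
  then (~q | ~r | v | w) forces q = False.
  then (d | q) forces d = True.
All clauses satisfied.

r=T, w=F, v=F, d=T, q=F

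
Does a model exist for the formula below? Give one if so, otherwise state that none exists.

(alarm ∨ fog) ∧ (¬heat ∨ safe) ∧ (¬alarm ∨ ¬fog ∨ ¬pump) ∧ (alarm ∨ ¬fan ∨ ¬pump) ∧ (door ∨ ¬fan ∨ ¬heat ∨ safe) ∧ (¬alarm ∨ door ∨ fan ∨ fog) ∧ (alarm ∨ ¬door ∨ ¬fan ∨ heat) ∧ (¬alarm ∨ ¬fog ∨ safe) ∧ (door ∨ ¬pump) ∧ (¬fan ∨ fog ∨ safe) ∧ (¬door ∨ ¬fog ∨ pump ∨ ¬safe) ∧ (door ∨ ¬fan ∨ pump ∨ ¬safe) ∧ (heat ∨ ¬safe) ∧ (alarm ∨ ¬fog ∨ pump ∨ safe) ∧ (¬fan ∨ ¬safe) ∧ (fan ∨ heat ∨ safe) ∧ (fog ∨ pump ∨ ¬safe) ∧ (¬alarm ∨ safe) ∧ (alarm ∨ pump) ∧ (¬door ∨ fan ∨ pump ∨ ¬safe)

safe: True, door: True, pump: True, fan: False, fog: False, heat: True, alarm: True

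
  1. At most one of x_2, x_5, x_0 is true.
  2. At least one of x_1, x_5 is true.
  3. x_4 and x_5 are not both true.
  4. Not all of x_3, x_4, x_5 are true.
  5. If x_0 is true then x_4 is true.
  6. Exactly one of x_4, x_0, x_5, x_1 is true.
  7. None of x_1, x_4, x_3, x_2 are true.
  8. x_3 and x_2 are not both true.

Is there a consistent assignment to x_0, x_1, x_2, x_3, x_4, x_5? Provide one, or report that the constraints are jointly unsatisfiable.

x_0 = False, x_1 = False, x_2 = False, x_3 = False, x_4 = False, x_5 = True

  (1) {x_2, x_5, x_0}: 1 true — at most one ✓
  (2) {x_1, x_5}: 1 true — at least one ✓
  (3) x_4=F, x_5=T — not both ✓
  (4) {x_3, x_4, x_5}: 1/3 true — not all ✓
  (5) x_0=F ⇒ x_4: vacuous ✓
  (6) {x_4, x_0, x_5, x_1}: 1 true — exactly one ✓
  (7) {x_1, x_4, x_3, x_2}: 0 true — none ✓
  (8) x_3=F, x_2=F — not both ✓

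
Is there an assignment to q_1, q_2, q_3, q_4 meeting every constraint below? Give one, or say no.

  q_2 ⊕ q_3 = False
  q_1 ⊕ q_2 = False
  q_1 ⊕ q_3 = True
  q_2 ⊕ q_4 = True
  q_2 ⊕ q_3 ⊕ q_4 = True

Adding constraints 1, 2, 3 mod 2: every variable appears an even number of times on the left, so the left side is 0.
But the right sides sum to 1 (mod 2). 0 ≠ 1 — the system is inconsistent.

UNSATISFIABLE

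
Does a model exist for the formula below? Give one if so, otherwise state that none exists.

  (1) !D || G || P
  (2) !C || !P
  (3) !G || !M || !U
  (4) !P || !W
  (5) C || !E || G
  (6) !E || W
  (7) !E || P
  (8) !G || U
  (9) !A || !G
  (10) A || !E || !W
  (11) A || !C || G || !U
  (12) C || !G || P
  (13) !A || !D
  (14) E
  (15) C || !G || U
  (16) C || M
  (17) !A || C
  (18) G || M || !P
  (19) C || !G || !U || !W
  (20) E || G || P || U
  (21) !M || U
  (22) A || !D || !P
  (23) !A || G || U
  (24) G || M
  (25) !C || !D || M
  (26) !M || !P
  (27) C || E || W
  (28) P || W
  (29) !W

No satisfying assignment exists.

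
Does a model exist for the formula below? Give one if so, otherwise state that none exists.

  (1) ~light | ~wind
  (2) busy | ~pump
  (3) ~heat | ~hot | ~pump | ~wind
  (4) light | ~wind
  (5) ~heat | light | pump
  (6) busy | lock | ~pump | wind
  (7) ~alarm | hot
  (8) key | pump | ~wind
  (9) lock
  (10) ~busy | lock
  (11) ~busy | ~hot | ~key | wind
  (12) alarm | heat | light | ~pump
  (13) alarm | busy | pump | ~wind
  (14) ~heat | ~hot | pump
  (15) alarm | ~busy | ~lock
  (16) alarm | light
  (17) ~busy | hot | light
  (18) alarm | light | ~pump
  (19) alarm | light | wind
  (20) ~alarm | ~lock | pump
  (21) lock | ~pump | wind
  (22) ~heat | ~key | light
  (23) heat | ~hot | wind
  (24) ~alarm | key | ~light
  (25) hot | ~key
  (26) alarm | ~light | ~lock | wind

Unit clause (lock) forces lock = True.
Try pump = False:
  (~alarm | ~lock | pump) forces alarm = False.
  (alarm | ~busy | ~lock) forces busy = False.
  (alarm | busy | pump | ~wind) forces wind = False.
  (alarm | light) forces light = True.
  clause (alarm | ~light | ~lock | wind) is falsified — backtrack.
So pump = True.
  then (busy | ~pump) forces busy = True.
  then (alarm | ~busy | ~lock) forces alarm = True.
  then (~alarm | hot) forces hot = True.
Try light = True:
  (~light | ~wind) forces wind = False.
  (~busy | ~hot | ~key | wind) forces key = False.
  clause (~alarm | key | ~light) is falsified — backtrack.
So light = False.
  then (light | ~wind) forces wind = False.
  then (~busy | ~hot | ~key | wind) forces key = False.
  then (heat | ~hot | wind) forces heat = True.
All clauses satisfied.

pump=T, light=F, heat=T, lock=T, key=F, hot=T, alarm=T, wind=F, busy=T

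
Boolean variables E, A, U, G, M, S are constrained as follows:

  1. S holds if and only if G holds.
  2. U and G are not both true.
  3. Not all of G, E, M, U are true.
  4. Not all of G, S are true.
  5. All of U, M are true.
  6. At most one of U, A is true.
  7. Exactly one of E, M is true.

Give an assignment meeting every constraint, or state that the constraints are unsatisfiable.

E=F; A=F; U=T; G=F; M=T; S=F

  (1) S=F, G=F — same ✓
  (2) U=T, G=F — not both ✓
  (3) {G, E, M, U}: 2/4 true — not all ✓
  (4) {G, S}: 0/2 true — not all ✓
  (5) {U, M}: all 2 true ✓
  (6) {U, A}: 1 true — at most one ✓
  (7) {E, M}: 1 true — exactly one ✓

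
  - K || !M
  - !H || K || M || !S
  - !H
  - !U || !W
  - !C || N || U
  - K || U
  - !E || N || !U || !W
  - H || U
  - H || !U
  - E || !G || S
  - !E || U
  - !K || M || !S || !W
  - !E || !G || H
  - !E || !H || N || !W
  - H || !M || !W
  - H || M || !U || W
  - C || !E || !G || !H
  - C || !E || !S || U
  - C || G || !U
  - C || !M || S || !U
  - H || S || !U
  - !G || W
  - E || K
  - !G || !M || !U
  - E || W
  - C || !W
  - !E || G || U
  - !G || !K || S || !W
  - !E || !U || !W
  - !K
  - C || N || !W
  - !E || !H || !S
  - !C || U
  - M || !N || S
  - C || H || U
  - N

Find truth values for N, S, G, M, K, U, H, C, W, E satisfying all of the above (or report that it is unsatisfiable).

UNSATISFIABLE

Case H = True:
  Clause (!H) is falsified — contradiction.
Case H = False:
  (H || U) forces U = True.
  Clause (H || !U) is falsified — contradiction.
Both cases fail, so the formula is unsatisfiable.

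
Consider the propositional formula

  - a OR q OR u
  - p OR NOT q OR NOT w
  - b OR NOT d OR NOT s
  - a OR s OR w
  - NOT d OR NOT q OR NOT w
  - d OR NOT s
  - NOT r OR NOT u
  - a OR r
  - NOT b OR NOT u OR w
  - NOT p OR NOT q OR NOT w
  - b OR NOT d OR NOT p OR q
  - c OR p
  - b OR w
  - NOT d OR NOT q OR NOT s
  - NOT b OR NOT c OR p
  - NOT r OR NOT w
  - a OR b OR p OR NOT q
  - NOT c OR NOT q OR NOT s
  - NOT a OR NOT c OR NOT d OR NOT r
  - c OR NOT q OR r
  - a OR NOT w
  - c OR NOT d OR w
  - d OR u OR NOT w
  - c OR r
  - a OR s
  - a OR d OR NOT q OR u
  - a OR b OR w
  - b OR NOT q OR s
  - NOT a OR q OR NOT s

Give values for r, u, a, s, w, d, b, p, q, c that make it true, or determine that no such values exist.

r = True, u = False, a = True, s = False, w = False, d = False, b = True, p = True, q = True, c = True

Set r = True.
  then (NOT r OR NOT u) forces u = False.
  then (NOT r OR NOT w) forces w = False.
  then (b OR w) forces b = True.
Try a = False:
  (a OR q OR u) forces q = True.
  (a OR s OR w) forces s = True.
  (d OR NOT s) forces d = True.
  clause (NOT d OR NOT q OR NOT s) is falsified — backtrack.
So a = True.
Set s = False.
Set d = False.
Try p = False:
  (c OR p) forces c = True.
  clause (NOT b OR NOT c OR p) is falsified — backtrack.
So p = True.
Set q = True.
Set c = True.
All clauses satisfied.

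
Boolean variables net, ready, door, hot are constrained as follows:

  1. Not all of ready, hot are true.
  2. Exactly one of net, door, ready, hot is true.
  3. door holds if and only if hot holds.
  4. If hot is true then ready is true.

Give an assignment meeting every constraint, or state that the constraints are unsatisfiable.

net: False, ready: True, door: False, hot: False

  (1) {ready, hot}: 1/2 true — not all ✓
  (2) {net, door, ready, hot}: 1 true — exactly one ✓
  (3) door=F, hot=F — same ✓
  (4) hot=F ⇒ ready: vacuous ✓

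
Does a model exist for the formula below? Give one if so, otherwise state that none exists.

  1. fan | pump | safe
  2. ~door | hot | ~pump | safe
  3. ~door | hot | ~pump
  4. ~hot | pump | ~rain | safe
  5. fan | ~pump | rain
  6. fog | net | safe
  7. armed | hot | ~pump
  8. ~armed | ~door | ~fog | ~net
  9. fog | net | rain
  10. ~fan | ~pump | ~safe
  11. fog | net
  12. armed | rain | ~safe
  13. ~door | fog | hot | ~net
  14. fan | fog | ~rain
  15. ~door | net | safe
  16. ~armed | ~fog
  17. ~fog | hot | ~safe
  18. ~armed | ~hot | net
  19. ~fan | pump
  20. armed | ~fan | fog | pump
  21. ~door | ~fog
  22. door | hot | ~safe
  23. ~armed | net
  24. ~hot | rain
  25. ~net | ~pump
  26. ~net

fog = True; hot = True; net = False; fan = False; rain = True; door = False; pump = True; armed = False; safe = False

Unit clause (~net) forces net = False.
In (fog | net) only fog is left, so fog = True.
In (~armed | ~fog) only ~armed is left, so armed = False.
In (~door | ~fog) only ~door is left, so door = False.
Set hot = True.
  then (~hot | rain) forces rain = True.
Set fan = False.
Set pump = True.
Set safe = False.
All clauses satisfied.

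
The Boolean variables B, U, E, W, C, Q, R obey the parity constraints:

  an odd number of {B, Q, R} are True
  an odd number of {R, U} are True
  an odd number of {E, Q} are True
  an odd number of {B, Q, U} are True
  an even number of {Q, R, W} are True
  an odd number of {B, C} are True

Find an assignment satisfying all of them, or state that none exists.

UNSATISFIABLE

Adding constraints 1, 2, 4 mod 2: every variable appears an even number of times on the left, so the left side is 0.
But the right sides sum to 1 (mod 2). 0 ≠ 1 — the system is inconsistent.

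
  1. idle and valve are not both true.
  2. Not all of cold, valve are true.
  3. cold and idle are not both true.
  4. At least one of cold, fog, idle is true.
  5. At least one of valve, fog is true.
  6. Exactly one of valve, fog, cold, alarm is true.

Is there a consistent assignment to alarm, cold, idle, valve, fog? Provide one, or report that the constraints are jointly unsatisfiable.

alarm = False, cold = False, idle = True, valve = False, fog = True

  (1) idle=T, valve=F — not both ✓
  (2) {cold, valve}: 0/2 true — not all ✓
  (3) cold=F, idle=T — not both ✓
  (4) {cold, fog, idle}: 2 true — at least one ✓
  (5) {valve, fog}: 1 true — at least one ✓
  (6) {valve, fog, cold, alarm}: 1 true — exactly one ✓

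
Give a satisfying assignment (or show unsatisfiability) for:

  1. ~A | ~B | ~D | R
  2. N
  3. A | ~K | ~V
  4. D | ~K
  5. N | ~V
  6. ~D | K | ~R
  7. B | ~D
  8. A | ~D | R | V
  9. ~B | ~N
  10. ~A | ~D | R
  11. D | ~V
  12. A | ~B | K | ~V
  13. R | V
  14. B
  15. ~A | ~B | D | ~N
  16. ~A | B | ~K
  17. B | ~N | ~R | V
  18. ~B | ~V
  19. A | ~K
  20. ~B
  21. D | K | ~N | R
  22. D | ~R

Case B = True:
  Clause (~B) is falsified — contradiction.
Case B = False:
  Clause (B) is falsified — contradiction.
Both cases fail, so the formula is unsatisfiable.

Unsatisfiable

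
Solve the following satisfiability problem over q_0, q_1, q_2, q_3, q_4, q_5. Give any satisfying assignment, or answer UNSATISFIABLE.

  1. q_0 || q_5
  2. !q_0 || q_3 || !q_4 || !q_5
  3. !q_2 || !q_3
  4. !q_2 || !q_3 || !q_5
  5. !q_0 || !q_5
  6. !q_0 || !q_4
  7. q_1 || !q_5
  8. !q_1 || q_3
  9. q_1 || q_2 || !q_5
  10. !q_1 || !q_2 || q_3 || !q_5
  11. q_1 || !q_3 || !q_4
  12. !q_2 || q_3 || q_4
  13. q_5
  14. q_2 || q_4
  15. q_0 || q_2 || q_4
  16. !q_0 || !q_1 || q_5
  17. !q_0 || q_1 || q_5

Unit clause (q_5) forces q_5 = True.
In (!q_0 || !q_5) only !q_0 is left, so q_0 = False.
In (q_1 || !q_5) only q_1 is left, so q_1 = True.
In (!q_1 || q_3) only q_3 is left, so q_3 = True.
In (!q_2 || !q_3) only !q_2 is left, so q_2 = False.
In (q_2 || q_4) only q_4 is left, so q_4 = True.
All clauses satisfied.

q_0: False, q_1: True, q_2: False, q_3: True, q_4: True, q_5: True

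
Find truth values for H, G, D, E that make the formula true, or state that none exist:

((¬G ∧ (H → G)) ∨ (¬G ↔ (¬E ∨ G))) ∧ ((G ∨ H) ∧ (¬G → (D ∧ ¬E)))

H = True; G = False; D = True; E = False

  (¬G ∧ (H → G)) ∨ (¬G ↔ (¬E ∨ G)) = True
    ¬G ∧ (H → G) = False
      ¬G = True
      H → G = False
    ¬G ↔ (¬E ∨ G) = True
      ¬G = True
      ¬E ∨ G = True
        ¬E = True
  (G ∨ H) ∧ (¬G → (D ∧ ¬E)) = True
    G ∨ H = True
    ¬G → (D ∧ ¬E) = True
      ¬G = True
      D ∧ ¬E = True
        ¬E = True
Both conjuncts True, so the formula holds.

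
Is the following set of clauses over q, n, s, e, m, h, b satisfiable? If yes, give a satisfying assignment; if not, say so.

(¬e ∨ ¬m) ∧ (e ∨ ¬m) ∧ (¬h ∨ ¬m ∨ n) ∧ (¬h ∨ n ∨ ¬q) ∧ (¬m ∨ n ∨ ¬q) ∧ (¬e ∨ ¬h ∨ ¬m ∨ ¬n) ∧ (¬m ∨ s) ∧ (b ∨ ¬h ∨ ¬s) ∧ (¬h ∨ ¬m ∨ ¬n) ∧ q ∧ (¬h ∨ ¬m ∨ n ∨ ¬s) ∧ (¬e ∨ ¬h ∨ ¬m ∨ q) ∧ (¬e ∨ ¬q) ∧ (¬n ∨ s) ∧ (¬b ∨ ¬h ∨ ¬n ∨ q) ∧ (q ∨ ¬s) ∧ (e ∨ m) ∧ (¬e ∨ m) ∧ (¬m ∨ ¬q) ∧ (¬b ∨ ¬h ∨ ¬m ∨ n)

Case q = True:
  (¬e ∨ ¬q) forces e = False.
  (e ∨ ¬m) forces m = False.
  Clause (e ∨ m) is falsified — contradiction.
Case q = False:
  Clause (q) is falsified — contradiction.
Both cases fail, so the formula is unsatisfiable.

Unsatisfiable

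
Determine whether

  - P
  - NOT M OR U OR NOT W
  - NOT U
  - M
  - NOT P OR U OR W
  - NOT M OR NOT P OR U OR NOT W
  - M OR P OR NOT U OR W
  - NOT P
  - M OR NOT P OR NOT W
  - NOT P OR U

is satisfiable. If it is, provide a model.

No satisfying assignment exists.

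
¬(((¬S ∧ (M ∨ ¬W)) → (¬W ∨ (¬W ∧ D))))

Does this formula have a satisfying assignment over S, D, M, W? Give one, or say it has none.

S = False; D = False; M = True; W = True

  ¬(((¬S ∧ (M ∨ ¬W)) → (¬W ∨ (¬W ∧ D)))) = True
    (¬S ∧ (M ∨ ¬W)) → (¬W ∨ (¬W ∧ D)) = False
      ¬S ∧ (M ∨ ¬W) = True
        ¬S = True
        M ∨ ¬W = True
          ¬W = False
      ¬W ∨ (¬W ∧ D) = False
        ¬W = False
        ¬W ∧ D = False
          ¬W = False
The formula evaluates to True.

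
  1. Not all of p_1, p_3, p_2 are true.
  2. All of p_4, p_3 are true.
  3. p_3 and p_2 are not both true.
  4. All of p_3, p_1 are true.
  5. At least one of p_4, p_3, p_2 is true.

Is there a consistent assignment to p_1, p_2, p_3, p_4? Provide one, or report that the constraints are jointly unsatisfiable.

p_1: True, p_2: False, p_3: True, p_4: True

  (1) {p_1, p_3, p_2}: 2/3 true — not all ✓
  (2) {p_4, p_3}: all 2 true ✓
  (3) p_3=T, p_2=F — not both ✓
  (4) {p_3, p_1}: all 2 true ✓
  (5) {p_4, p_3, p_2}: 2 true — at least one ✓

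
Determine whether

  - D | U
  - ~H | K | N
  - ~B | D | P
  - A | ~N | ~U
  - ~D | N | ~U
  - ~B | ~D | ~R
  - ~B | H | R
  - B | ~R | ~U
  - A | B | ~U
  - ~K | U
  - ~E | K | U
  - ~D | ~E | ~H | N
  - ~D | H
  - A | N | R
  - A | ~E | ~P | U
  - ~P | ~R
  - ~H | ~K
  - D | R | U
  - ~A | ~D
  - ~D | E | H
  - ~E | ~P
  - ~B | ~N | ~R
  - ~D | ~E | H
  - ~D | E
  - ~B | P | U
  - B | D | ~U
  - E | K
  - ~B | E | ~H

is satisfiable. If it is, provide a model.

Case H = True:
  (~H | ~K) forces K = False.
  (~H | K | N) forces N = True.
  (E | K) forces E = True.
  (~E | K | U) forces U = True.
  (A | ~N | ~U) forces A = True.
  (~A | ~D) forces D = False.
  (~E | ~P) forces P = False.
  (~B | D | P) forces B = False.
  Clause (B | D | ~U) is falsified — contradiction.
Case H = False:
  (~D | H) forces D = False.
  (D | U) forces U = True.
  (B | D | ~U) forces B = True.
  (~B | D | P) forces P = True.
  (~B | H | R) forces R = True.
  Clause (~P | ~R) is falsified — contradiction.
Both cases fail, so the formula is unsatisfiable.

Unsatisfiable — no assignment works.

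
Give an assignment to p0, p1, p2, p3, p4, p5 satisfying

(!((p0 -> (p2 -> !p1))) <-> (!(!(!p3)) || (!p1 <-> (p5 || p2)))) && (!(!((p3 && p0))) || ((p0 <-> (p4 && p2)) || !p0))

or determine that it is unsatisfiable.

p0: True, p1: True, p2: False, p3: True, p4: True, p5: True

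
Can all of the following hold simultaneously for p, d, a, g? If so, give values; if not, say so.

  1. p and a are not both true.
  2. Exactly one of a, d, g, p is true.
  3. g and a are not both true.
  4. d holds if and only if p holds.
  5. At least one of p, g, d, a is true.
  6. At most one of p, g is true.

p=F, d=F, a=T, g=F

  (1) p=F, a=T — not both ✓
  (2) {a, d, g, p}: 1 true — exactly one ✓
  (3) g=F, a=T — not both ✓
  (4) d=F, p=F — same ✓
  (5) {p, g, d, a}: 1 true — at least one ✓
  (6) {p, g}: 0 true — at most one ✓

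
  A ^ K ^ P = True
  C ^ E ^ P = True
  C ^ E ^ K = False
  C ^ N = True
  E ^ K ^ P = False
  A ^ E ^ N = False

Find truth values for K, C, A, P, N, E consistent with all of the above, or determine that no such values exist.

K=T, C=F, A=F, P=F, N=T, E=T

A ^ K ^ P = F ^ T ^ F = True ✓
C ^ E ^ P = F ^ T ^ F = True ✓
C ^ E ^ K = F ^ T ^ T = False ✓
C ^ N = F ^ T = True ✓
E ^ K ^ P = T ^ T ^ F = False ✓
A ^ E ^ N = F ^ T ^ T = False ✓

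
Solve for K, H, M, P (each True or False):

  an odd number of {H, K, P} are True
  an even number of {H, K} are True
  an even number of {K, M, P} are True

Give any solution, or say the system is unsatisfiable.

K: False, H: False, M: True, P: True

{H, K, P}: 1 true → odd ✓
{H, K}: 0 true → even ✓
{K, M, P}: 2 true → even ✓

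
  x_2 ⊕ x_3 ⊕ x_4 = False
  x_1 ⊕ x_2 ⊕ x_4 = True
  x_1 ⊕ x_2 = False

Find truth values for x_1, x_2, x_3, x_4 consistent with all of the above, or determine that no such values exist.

x_1=T; x_2=T; x_3=F; x_4=T

x_2 ⊕ x_3 ⊕ x_4 = T ⊕ F ⊕ T = False ✓
x_1 ⊕ x_2 ⊕ x_4 = T ⊕ T ⊕ T = True ✓
x_1 ⊕ x_2 = T ⊕ T = False ✓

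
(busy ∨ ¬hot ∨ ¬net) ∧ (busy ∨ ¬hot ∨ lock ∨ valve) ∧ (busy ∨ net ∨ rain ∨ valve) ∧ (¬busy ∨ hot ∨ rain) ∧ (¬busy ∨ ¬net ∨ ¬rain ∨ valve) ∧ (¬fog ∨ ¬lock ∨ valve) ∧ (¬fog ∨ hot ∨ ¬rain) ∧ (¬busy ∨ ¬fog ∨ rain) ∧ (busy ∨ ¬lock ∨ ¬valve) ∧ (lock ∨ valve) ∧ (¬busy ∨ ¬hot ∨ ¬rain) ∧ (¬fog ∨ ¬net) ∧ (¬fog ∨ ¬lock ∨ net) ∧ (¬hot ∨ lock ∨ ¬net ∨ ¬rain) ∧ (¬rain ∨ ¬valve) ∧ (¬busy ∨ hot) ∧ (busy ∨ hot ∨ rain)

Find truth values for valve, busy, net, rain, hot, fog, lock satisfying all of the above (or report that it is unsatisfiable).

valve: True, busy: True, net: False, rain: False, hot: True, fog: False, lock: True

Set valve = True.
  then (¬rain ∨ ¬valve) forces rain = False.
Set busy = True.
  then (¬busy ∨ hot ∨ rain) forces hot = True.
  then (¬busy ∨ ¬fog ∨ rain) forces fog = False.
Set net = False.
Set lock = True.
All clauses satisfied.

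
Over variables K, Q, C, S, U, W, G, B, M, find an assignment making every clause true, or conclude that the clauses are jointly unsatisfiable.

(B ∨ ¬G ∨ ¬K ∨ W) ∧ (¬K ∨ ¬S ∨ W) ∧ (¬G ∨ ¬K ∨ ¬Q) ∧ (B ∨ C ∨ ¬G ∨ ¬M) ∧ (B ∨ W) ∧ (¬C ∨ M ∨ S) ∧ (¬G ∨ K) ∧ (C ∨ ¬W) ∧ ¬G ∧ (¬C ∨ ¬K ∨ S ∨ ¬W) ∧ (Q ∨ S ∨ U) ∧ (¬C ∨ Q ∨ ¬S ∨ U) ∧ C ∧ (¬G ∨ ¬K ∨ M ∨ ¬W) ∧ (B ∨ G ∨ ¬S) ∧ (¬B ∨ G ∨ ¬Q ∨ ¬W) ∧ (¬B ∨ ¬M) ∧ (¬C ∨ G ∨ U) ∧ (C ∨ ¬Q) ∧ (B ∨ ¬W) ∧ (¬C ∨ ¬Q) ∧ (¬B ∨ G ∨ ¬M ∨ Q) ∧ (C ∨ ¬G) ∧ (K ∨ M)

K=T, Q=F, C=T, S=T, U=T, W=T, G=F, B=T, M=F

Unit clause (¬G) forces G = False.
Unit clause (C) forces C = True.
In (¬C ∨ G ∨ U) only U is left, so U = True.
In (¬C ∨ ¬Q) only ¬Q is left, so Q = False.
Try K = False:
  (K ∨ M) forces M = True.
  (¬B ∨ ¬M) forces B = False.
  (B ∨ W) forces W = True.
  clause (B ∨ ¬W) is falsified — backtrack.
So K = True.
Set S = True.
  then (¬K ∨ ¬S ∨ W) forces W = True.
  then (B ∨ G ∨ ¬S) forces B = True.
  then (¬B ∨ ¬M) forces M = False.
All clauses satisfied.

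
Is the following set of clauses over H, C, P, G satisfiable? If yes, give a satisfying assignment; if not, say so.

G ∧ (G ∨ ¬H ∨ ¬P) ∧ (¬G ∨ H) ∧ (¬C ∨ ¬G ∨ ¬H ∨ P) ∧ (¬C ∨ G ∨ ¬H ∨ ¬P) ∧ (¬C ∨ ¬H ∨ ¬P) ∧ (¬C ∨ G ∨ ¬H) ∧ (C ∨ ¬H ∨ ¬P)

H: True, C: False, P: False, G: True

Unit clause (G) forces G = True.
In (¬G ∨ H) only H is left, so H = True.
Try C = True:
  (¬C ∨ ¬G ∨ ¬H ∨ P) forces P = True.
  clause (¬C ∨ ¬H ∨ ¬P) is falsified — backtrack.
So C = False.
  then (C ∨ ¬H ∨ ¬P) forces P = False.
Check each clause:
  (G): G holds.
  (G ∨ ¬H ∨ ¬P): G holds.
  (¬G ∨ H): H holds.
  (¬C ∨ ¬G ∨ ¬H ∨ P): ¬C holds.
  (¬C ∨ G ∨ ¬H ∨ ¬P): ¬C holds.
  (¬C ∨ ¬H ∨ ¬P): ¬C holds.
  (¬C ∨ G ∨ ¬H): ¬C holds.
  (C ∨ ¬H ∨ ¬P): ¬P holds.
All clauses satisfied.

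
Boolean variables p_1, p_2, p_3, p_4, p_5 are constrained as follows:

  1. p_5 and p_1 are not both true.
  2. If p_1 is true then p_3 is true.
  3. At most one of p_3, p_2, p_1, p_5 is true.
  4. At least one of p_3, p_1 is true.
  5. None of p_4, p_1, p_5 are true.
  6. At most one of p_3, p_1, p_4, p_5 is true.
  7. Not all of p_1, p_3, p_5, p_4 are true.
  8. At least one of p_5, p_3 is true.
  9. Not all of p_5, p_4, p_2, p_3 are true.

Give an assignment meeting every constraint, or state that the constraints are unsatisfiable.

p_1 = False, p_2 = False, p_3 = True, p_4 = False, p_5 = False

  (1) p_5=F, p_1=F — not both ✓
  (2) p_1=F ⇒ p_3: vacuous ✓
  (3) {p_3, p_2, p_1, p_5}: 1 true — at most one ✓
  (4) {p_3, p_1}: 1 true — at least one ✓
  (5) {p_4, p_1, p_5}: 0 true — none ✓
  (6) {p_3, p_1, p_4, p_5}: 1 true — at most one ✓
  (7) {p_1, p_3, p_5, p_4}: 1/4 true — not all ✓
  (8) {p_5, p_3}: 1 true — at least one ✓
  (9) {p_5, p_4, p_2, p_3}: 1/4 true — not all ✓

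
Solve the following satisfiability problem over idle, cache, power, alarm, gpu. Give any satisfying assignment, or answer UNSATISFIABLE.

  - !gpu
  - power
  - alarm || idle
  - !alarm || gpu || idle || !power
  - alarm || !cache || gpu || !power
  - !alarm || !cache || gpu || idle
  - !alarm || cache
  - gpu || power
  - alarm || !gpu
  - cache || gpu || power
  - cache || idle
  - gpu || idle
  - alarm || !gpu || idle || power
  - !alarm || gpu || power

Unit clause (!gpu) forces gpu = False.
Unit clause (power) forces power = True.
In (gpu || idle) only idle is left, so idle = True.
Set cache = True.
  then (alarm || !cache || gpu || !power) forces alarm = True.
All clauses satisfied.

idle: True, cache: True, power: True, alarm: True, gpu: False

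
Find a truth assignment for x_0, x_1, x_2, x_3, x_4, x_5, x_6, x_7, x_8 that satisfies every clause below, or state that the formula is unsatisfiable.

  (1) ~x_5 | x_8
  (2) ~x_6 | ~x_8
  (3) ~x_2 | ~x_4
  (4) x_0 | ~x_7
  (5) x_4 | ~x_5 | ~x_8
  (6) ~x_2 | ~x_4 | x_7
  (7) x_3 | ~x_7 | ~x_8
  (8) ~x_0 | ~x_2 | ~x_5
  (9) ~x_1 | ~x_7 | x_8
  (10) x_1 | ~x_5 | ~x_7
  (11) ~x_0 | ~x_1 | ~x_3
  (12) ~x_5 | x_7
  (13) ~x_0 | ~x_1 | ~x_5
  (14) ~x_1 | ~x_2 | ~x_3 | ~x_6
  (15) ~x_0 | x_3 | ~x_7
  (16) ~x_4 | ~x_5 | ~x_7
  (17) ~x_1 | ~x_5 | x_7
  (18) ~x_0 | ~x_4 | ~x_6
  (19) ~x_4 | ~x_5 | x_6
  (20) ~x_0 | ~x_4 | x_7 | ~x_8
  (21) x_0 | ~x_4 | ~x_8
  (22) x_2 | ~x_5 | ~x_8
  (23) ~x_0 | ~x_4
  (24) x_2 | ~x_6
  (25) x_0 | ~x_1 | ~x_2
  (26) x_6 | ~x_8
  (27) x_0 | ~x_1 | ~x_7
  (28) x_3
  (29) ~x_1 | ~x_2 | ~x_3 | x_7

Unit clause (x_3) forces x_3 = True.
Set x_0 = False.
  then (x_0 | ~x_7) forces x_7 = False.
  then (~x_5 | x_7) forces x_5 = False.
Set x_1 = False.
Set x_2 = False.
  then (x_2 | ~x_6) forces x_6 = False.
  then (x_6 | ~x_8) forces x_8 = False.
Set x_4 = True.
All clauses satisfied.

x_0 = False, x_1 = False, x_2 = False, x_3 = True, x_4 = True, x_5 = False, x_6 = False, x_7 = False, x_8 = False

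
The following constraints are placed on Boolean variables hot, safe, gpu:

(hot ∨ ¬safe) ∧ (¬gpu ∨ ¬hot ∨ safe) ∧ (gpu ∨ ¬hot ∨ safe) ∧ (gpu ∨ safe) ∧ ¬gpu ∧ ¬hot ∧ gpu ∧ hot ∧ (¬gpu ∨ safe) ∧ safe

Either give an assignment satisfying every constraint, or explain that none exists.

Case hot = True:
  Clause (¬hot) is falsified — contradiction.
Case hot = False:
  Clause (hot) is falsified — contradiction.
Both cases fail, so the formula is unsatisfiable.

UNSATISFIABLE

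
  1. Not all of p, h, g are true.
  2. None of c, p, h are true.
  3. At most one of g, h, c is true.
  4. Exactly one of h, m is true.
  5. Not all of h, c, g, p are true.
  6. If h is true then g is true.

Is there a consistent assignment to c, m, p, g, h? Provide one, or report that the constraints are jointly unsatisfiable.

c = False, m = True, p = False, g = True, h = False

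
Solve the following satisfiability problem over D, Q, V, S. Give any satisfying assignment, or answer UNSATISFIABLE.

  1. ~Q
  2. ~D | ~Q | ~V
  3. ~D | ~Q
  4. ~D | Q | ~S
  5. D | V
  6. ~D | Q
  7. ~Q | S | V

Unit clause (~Q) forces Q = False.
In (~D | Q) only ~D is left, so D = False.
In (D | V) only V is left, so V = True.
Set S = True.
Check each clause:
  (~Q): ~Q holds.
  (~D | ~Q | ~V): ~D holds.
  (~D | ~Q): ~D holds.
  (~D | Q | ~S): ~D holds.
  (D | V): V holds.
  (~D | Q): ~D holds.
  (~Q | S | V): ~Q holds.
All clauses satisfied.

D: False, Q: False, V: True, S: True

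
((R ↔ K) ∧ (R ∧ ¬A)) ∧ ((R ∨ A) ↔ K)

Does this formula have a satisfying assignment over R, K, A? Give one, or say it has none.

R: True, K: True, A: False

  (R ↔ K) ∧ (R ∧ ¬A) = True
    R ↔ K = True
    R ∧ ¬A = True
      ¬A = True
  (R ∨ A) ↔ K = True
    R ∨ A = True
Both conjuncts True, so the formula holds.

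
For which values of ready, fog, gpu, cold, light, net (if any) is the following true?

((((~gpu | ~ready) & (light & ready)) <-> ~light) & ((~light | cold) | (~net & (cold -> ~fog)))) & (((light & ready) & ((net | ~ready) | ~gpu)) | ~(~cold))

ready = False, fog = True, gpu = True, cold = True, light = True, net = False

  (((~gpu | ~ready) & (light & ready)) <-> ~light) & ((~light | cold) | (~net & (cold -> ~fog))) = True
    ((~gpu | ~ready) & (light & ready)) <-> ~light = True
      (~gpu | ~ready) & (light & ready) = False
        ~gpu | ~ready = True
          ~gpu = False
          ~ready = True
        light & ready = False
      ~light = False
    (~light | cold) | (~net & (cold -> ~fog)) = True
      ~light | cold = True
        ~light = False
      ~net & (cold -> ~fog) = False
        ~net = True
        cold -> ~fog = False
          ~fog = False
  ((light & ready) & ((net | ~ready) | ~gpu)) | ~(~cold) = True
    (light & ready) & ((net | ~ready) | ~gpu) = False
      light & ready = False
      (net | ~ready) | ~gpu = True
        net | ~ready = True
          ~ready = True
        ~gpu = False
    ~(~cold) = True
      ~cold = False
Both conjuncts True, so the formula holds.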